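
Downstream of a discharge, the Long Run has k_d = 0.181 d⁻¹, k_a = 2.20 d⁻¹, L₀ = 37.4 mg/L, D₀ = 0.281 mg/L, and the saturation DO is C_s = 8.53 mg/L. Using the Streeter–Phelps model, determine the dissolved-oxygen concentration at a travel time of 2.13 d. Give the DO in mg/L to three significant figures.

DO ≈ 6.28 mg/L

k_d L₀/(k_a−k_d) = 0.181×37.4/(2.20−0.181) = 6.769/2.019 = 3.353 mg/L.
e^(−k_d t) = e^(−0.181×2.130) = 0.6801; e^(−k_a t) = e^(−2.20×2.130) = 0.009224.
D = 3.353 × (0.6801 − 0.009224) + 0.281 × 0.009224 = 2.249 + 0.002592 = 2.252 mg/L.
DO = C_s − D = 8.53 − 2.252 = 6.278 mg/L.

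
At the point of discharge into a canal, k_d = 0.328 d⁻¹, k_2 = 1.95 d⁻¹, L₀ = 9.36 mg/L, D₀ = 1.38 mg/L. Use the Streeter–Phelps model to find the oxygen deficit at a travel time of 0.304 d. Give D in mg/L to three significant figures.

D ≈ 1.43 mg/L

k_d L₀/(k_2−k_d) = 0.328×9.36/(1.95−0.328) = 3.070/1.622 = 1.893 mg/L.
e^(−k_d t) = e^(−0.328×0.3040) = 0.9051; e^(−k_2 t) = e^(−1.95×0.3040) = 0.5528.
D = 1.893 × (0.9051 − 0.5528) + 1.38 × 0.5528 = 0.6669 + 0.7628 = 1.430 mg/L.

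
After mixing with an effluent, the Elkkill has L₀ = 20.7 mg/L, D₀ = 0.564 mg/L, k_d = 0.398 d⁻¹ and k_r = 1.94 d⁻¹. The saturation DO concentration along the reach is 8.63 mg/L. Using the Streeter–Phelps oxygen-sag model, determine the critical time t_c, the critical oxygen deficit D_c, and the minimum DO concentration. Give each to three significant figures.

t_c ≈ 0.955 d; D_c ≈ 2.90 mg/L; min DO ≈ 5.73 mg/L

At the critical point dD/dt = 0, so k_d L₀ e^(−k_d t) = k_r D. Substituting D(t) from the Streeter–Phelps equation and solving for t gives
t_c = ln[(k_r/k_d)(1 − D₀(k_r−k_d)/(k_d L₀))] / (k_r−k_d).
Here k_r−k_d = 1.542 d⁻¹ and 1 − D₀(k_r−k_d)/(k_d L₀) = 1 − 0.564×1.542/(0.398×20.7) = 0.8944, so
t_c = ln(4.874 × 0.8944) / 1.542 = 1.472 / 1.542 = 0.9549 d.
D_c = (k_d/k_r) L₀ e^(−k_d t_c) = (0.398/1.94) × 20.7 × e^(−0.398×0.9549) = 0.2052 × 20.7 × 0.6838 = 2.904 mg/L.
Minimum DO = C_s − D_c = 8.63 − 2.904 = 5.726 mg/L.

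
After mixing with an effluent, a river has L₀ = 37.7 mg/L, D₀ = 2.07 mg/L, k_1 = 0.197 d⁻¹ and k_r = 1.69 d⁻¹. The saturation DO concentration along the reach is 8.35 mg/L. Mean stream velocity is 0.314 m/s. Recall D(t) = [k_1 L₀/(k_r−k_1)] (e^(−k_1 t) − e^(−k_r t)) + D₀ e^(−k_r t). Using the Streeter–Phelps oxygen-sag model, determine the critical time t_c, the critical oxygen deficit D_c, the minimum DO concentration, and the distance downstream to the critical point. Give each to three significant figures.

t_c ≈ 1.08 d; D_c ≈ 3.55 mg/L; min DO ≈ 4.80 mg/L; x_c ≈ 29.3 km

t_c = [1/(k_r−k_1)] ln[(k_r/k_1)(1 − D₀(k_r−k_1)/(k_1 L₀))]
= [1/(1.69−0.197)] ln[(1.69/0.197)(1 − 2.07×1.493/(0.197×37.7))]
= (1/1.493) ln[8.579 × 0.5839] = 0.6698 × ln(5.009) = 0.6698 × 1.611 = 1.079 d.
D_c = (k_1/k_r) L₀ e^(−k_1 t_c) = (0.197/1.69) × 37.7 × e^(−0.197×1.079) = 0.1166 × 37.7 × 0.8085 = 3.553 mg/L.
Minimum DO = C_s − D_c = 8.35 − 3.553 = 4.797 mg/L.
x_c = v t_c = 0.314 m/s × 1.079 d × 86400 s/d = 29280 m ≈ 29.3 km.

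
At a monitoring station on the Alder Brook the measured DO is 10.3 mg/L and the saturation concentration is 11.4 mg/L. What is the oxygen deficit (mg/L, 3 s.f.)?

D ≈ 1.10 mg/L

D = C_s − C = 11.4 − 10.3 = 1.10 mg/L.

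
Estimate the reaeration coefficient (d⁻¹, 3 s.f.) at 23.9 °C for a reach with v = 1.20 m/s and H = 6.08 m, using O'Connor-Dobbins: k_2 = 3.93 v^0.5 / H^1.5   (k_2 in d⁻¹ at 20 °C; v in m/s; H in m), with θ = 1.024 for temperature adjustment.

k_2(20) = 3.93 × 1.20^0.5 / 6.08^1.5 = 3.93 × 1.095 / 14.99 = 0.2872 d⁻¹.
k_2(23.9) = 0.2872 × 1.024^(23.9−20) = 0.2872 × 1.097 = 0.3150 d⁻¹.

k_2 ≈ 0.315 d⁻¹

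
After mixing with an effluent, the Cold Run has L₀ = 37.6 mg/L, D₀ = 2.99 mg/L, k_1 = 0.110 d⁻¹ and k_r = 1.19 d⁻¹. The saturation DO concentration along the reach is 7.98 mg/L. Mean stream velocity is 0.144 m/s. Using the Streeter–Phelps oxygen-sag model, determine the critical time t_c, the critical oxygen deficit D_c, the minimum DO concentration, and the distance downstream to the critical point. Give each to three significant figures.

t_c ≈ 0.800 d; D_c ≈ 3.18 mg/L; min DO ≈ 4.80 mg/L; x_c ≈ 9.95 km

At the critical point dD/dt = 0, so k_1 L₀ e^(−k_1 t) = k_r D. Substituting D(t) from the Streeter–Phelps equation and solving for t gives
t_c = ln[(k_r/k_1)(1 − D₀(k_r−k_1)/(k_1 L₀))] / (k_r−k_1).
Here k_r−k_1 = 1.080 d⁻¹ and 1 − D₀(k_r−k_1)/(k_1 L₀) = 1 − 2.99×1.080/(0.110×37.6) = 0.2192, so
t_c = ln(10.82 × 0.2192) / 1.080 = 0.8637 / 1.080 = 0.7997 d.
L(t_c) = L₀ e^(−k_1 t_c) = 37.6 × 0.9158 = 34.43 mg/L, and at the critical point k_r D_c = k_1 L, so D_c = (0.110/1.19) × 34.43 = 3.183 mg/L.
Minimum DO = C_s − D_c = 7.98 − 3.183 = 4.797 mg/L.
x_c = v t_c = 0.144 m/s × 0.7997 d × 86400 s/d = 9949 m ≈ 9.95 km.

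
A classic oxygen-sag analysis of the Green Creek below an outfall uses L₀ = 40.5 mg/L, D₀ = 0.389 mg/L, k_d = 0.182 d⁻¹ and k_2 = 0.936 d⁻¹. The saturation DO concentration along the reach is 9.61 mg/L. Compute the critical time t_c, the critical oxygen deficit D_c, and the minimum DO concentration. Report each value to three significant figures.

t_c = [1/(k_2−k_d)] ln[(k_2/k_d)(1 − D₀(k_2−k_d)/(k_d L₀))]
= [1/(0.936−0.182)] ln[(0.936/0.182)(1 − 0.389×0.7540/(0.182×40.5))]
= (1/0.7540) ln[5.143 × 0.9602] = 1.326 × ln(4.938) = 1.326 × 1.597 = 2.118 d.
L(t_c) = L₀ e^(−k_d t_c) = 40.5 × 0.6801 = 27.54 mg/L, and at the critical point k_2 D_c = k_d L, so D_c = (0.182/0.936) × 27.54 = 5.356 mg/L.
Minimum DO = C_s − D_c = 9.61 − 5.356 = 4.254 mg/L.

t_c ≈ 2.12 d; D_c ≈ 5.36 mg/L; min DO ≈ 4.25 mg/L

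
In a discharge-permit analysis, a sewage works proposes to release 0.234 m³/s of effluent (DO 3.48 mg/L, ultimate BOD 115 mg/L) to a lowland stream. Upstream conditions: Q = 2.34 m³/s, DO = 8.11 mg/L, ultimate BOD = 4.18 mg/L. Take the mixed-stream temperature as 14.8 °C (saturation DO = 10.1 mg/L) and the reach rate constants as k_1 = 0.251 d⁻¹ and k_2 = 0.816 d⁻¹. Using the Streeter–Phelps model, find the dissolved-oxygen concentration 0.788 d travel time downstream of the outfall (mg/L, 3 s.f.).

Mixed DO = (2.34×8.11 + 0.234×3.48)/(2.34+0.234) = 19.79/2.574 = 7.689 mg/L.
Mixed L₀ = (2.34×4.18 + 0.234×115)/(2.574) = 36.69/2.574 = 14.25 mg/L.
Initial deficit D₀ = C_s − DO₀ = 10.1 − 7.689 = 2.411 mg/L.
D(0.788) = [0.251×14.25/(0.816−0.251)](e^(−0.251×0.788) − e^(−0.816×0.788)) + 2.411 e^(−0.816×0.788)
= 6.333 × (0.8205 − 0.5257) + 2.411 × 0.5257 = 3.134 mg/L.
DO = 10.1 − 3.134 = 6.966 mg/L.

DO ≈ 6.97 mg/L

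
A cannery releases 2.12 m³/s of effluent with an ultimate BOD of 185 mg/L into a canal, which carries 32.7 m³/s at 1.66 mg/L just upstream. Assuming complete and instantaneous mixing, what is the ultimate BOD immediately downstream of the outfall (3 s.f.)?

Flow-weighted mixing: C = (Q_r C_r + Q_w C_w)/(Q_r + Q_w)
= (32.7×1.66 + 2.12×185)/(32.7 + 2.12) = 446.5/34.82 = 12.82 mg/L.

12.8 mg/L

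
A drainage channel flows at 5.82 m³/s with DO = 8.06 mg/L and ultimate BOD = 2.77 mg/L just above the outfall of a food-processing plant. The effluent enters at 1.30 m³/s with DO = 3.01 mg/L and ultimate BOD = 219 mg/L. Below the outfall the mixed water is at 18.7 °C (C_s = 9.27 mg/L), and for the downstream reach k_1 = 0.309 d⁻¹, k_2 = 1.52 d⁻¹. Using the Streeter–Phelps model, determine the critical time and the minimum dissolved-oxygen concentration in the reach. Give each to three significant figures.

t_c ≈ 1.13 d; minimum DO ≈ 3.22 mg/L

Mixed DO = (5.82×8.06 + 1.30×3.01)/(5.82+1.30) = 50.82/7.120 = 7.138 mg/L.
Mixed L₀ = (5.82×2.77 + 1.30×219)/(7.120) = 300.8/7.120 = 42.25 mg/L.
Initial deficit D₀ = C_s − DO₀ = 9.27 − 7.138 = 2.132 mg/L.
t_c = (1/1.211) ln[(1.52/0.309)(1 − 2.132×1.211/(0.309×42.25))] = 0.8258 × ln(3.946) = 1.134 d.
D_c = (0.309/1.52) × 42.25 × e^(−0.309×1.134) = 0.2033 × 42.25 × 0.7045 = 6.051 mg/L.
Minimum DO = 9.27 − 6.051 = 3.219 mg/L.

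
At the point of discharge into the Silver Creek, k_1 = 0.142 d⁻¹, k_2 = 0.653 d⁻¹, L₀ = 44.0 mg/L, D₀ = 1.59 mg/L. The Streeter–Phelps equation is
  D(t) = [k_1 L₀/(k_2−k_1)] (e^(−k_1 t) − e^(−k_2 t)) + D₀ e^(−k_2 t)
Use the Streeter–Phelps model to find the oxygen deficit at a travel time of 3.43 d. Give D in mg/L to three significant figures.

D ≈ 6.38 mg/L

k_1 L₀/(k_2−k_1) = 0.142×44.0/(0.653−0.142) = 6.248/0.5110 = 12.23 mg/L.
e^(−k_1 t) = e^(−0.142×3.430) = 0.6144; e^(−k_2 t) = e^(−0.653×3.430) = 0.1065.
D = 12.23 × (0.6144 − 0.1065) + 1.59 × 0.1065 = 6.211 + 0.1693 = 6.380 mg/L.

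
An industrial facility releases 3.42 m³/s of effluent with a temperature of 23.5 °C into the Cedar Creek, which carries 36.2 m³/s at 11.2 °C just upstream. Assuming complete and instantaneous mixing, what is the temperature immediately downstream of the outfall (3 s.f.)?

Flow-weighted mixing: C = (Q_r C_r + Q_w C_w)/(Q_r + Q_w)
= (36.2×11.2 + 3.42×23.5)/(36.2 + 3.42) = 485.8/39.62 = 12.26 °C.

12.3 °C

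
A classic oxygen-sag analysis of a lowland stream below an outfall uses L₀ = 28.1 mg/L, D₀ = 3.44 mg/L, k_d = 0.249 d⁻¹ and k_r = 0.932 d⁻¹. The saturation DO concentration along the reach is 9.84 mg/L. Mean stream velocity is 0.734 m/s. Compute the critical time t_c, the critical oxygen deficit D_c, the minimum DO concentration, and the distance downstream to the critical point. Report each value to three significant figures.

At the critical point dD/dt = 0, so k_d L₀ e^(−k_d t) = k_r D. Substituting D(t) from the Streeter–Phelps equation and solving for t gives
t_c = ln[(k_r/k_d)(1 − D₀(k_r−k_d)/(k_d L₀))] / (k_r−k_d).
Here k_r−k_d = 0.6830 d⁻¹ and 1 − D₀(k_r−k_d)/(k_d L₀) = 1 − 3.44×0.6830/(0.249×28.1) = 0.6642, so
t_c = ln(3.743 × 0.6642) / 0.6830 = 0.9107 / 0.6830 = 1.333 d.
D_c = (k_d/k_r) L₀ e^(−k_d t_c) = (0.249/0.932) × 28.1 × e^(−0.249×1.333) = 0.2672 × 28.1 × 0.7175 = 5.386 mg/L.
Minimum DO = C_s − D_c = 9.84 − 5.386 = 4.454 mg/L.
x_c = v t_c = 0.734 m/s × 1.333 d × 86400 s/d = 84560 m ≈ 84.6 km.

t_c ≈ 1.33 d; D_c ≈ 5.39 mg/L; min DO ≈ 4.45 mg/L; x_c ≈ 84.6 km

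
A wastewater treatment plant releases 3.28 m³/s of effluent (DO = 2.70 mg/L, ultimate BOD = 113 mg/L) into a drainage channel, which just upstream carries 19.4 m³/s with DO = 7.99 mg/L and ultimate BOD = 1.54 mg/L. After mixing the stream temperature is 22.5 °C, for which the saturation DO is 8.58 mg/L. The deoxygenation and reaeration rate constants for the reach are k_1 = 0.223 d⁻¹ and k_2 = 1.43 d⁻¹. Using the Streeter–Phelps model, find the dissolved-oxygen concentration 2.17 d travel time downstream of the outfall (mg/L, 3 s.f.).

DO ≈ 6.65 mg/L

Mixed DO = (19.4×7.99 + 3.28×2.70)/(19.4+3.28) = 163.9/22.68 = 7.225 mg/L.
Mixed L₀ = (19.4×1.54 + 3.28×113)/(22.68) = 400.5/22.68 = 17.66 mg/L.
Initial deficit D₀ = C_s − DO₀ = 8.58 − 7.225 = 1.355 mg/L.
D(2.17) = [0.223×17.66/(1.43−0.223)](e^(−0.223×2.17) − e^(−1.43×2.17)) + 1.355 e^(−1.43×2.17)
= 3.263 × (0.6164 − 0.04491) + 1.355 × 0.04491 = 1.925 mg/L.
DO = 8.58 − 1.925 = 6.655 mg/L.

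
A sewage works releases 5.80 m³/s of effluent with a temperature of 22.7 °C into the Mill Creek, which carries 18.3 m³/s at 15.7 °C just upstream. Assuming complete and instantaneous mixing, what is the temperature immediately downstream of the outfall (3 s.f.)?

Flow-weighted mixing: C = (Q_r C_r + Q_w C_w)/(Q_r + Q_w)
= (18.3×15.7 + 5.80×22.7)/(18.3 + 5.80) = 419.0/24.10 = 17.38 °C.

17.4 °C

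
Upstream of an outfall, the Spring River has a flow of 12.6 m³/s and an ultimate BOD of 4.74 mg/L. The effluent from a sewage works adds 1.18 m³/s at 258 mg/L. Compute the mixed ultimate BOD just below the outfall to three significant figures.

26.4 mg/L

Flow-weighted mixing: C = (Q_r C_r + Q_w C_w)/(Q_r + Q_w)
= (12.6×4.74 + 1.18×258)/(12.6 + 1.18) = 364.2/13.78 = 26.43 mg/L.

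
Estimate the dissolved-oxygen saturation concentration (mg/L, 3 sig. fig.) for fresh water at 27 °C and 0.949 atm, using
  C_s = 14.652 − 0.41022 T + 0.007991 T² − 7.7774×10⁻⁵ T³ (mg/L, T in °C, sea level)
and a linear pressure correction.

At sea level: C_s = 14.652 − 0.41022×27 + 0.007991×27² − 7.7774×10⁻⁵×27³ = 7.871 mg/L.
Pressure correction: C_s' = 7.871 × 0.949 = 7.469 mg/L.

C_s ≈ 7.47 mg/L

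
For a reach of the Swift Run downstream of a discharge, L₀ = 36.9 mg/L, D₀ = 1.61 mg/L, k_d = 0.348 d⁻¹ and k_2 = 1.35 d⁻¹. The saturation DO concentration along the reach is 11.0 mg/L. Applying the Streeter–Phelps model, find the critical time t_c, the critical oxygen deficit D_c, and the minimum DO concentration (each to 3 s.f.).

With k_2/k_d = 3.879 and 1 − D₀(k_2−k_d)/(k_d L₀) = 0.8744,
t_c = ln(3.879 × 0.8744) / (1.35 − 0.348) = ln(3.392) / 1.002 = 1.221/1.002 = 1.219 d.
D_c = (k_d/k_2) L₀ e^(−k_d t_c) = (0.348/1.35) × 36.9 × e^(−0.348×1.219) = 0.2578 × 36.9 × 0.6543 = 6.224 mg/L.
Minimum DO = C_s − D_c = 11.0 − 6.224 = 4.776 mg/L.

t_c ≈ 1.22 d; D_c ≈ 6.22 mg/L; min DO ≈ 4.78 mg/L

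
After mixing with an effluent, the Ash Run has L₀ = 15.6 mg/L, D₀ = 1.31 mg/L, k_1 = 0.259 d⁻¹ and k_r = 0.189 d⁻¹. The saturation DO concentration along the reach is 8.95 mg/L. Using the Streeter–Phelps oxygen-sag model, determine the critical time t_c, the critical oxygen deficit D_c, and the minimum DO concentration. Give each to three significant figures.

With k_r/k_1 = 0.7297 and 1 − D₀(k_r−k_1)/(k_1 L₀) = 1.023,
t_c = ln(0.7297 × 1.023) / (0.189 − 0.259) = ln(0.7463) / -0.07000 = -0.2926/-0.07000 = 4.181 d.
D_c = (k_1/k_r) L₀ e^(−k_1 t_c) = (0.259/0.189) × 15.6 × e^(−0.259×4.181) = 1.370 × 15.6 × 0.3387 = 7.240 mg/L.
Minimum DO = C_s − D_c = 8.95 − 7.240 = 1.710 mg/L.

t_c ≈ 4.18 d; D_c ≈ 7.24 mg/L; min DO ≈ 1.71 mg/L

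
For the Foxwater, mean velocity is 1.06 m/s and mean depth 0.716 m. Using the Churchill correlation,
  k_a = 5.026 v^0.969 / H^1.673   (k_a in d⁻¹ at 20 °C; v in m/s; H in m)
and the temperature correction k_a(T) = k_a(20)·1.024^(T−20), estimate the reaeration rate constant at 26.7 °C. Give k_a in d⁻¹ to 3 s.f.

k_a ≈ 10.9 d⁻¹

k_a(20) = 5.026 × 1.06^0.969 / 0.716^1.673 = 5.026 × 1.058 / 0.5718 = 9.300 d⁻¹.
k_a(26.7) = 9.300 × 1.024^(26.7−20) = 9.300 × 1.172 = 10.90 d⁻¹.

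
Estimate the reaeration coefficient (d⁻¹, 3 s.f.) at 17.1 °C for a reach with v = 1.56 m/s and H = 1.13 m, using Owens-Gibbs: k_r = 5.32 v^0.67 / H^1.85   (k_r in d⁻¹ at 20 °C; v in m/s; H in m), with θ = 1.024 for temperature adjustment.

k_r(20) = 5.32 × 1.56^0.67 / 1.13^1.85 = 5.32 × 1.347 / 1.254 = 5.716 d⁻¹.
k_r(17.1) = 5.716 × 1.024^(17.1−20) = 5.716 × 0.9335 = 5.336 d⁻¹.

k_r ≈ 5.34 d⁻¹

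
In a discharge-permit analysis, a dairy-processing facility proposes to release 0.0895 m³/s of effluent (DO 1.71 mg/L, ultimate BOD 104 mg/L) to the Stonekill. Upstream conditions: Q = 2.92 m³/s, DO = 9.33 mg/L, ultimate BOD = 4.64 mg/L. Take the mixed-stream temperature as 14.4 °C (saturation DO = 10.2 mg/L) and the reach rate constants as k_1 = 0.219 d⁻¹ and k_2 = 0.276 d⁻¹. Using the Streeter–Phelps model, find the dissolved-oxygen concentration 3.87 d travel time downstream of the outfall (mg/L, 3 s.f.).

DO ≈ 7.35 mg/L

Mixed DO = (2.92×9.33 + 0.0895×1.71)/(2.92+0.0895) = 27.40/3.010 = 9.103 mg/L.
Mixed L₀ = (2.92×4.64 + 0.0895×104)/(3.010) = 22.86/3.010 = 7.595 mg/L.
Initial deficit D₀ = C_s − DO₀ = 10.2 − 9.103 = 1.097 mg/L.
D(3.87) = [0.219×7.595/(0.276−0.219)](e^(−0.219×3.87) − e^(−0.276×3.87)) + 1.097 e^(−0.276×3.87)
= 29.18 × (0.4285 − 0.3437) + 1.097 × 0.3437 = 2.852 mg/L.
DO = 10.2 − 2.852 = 7.348 mg/L.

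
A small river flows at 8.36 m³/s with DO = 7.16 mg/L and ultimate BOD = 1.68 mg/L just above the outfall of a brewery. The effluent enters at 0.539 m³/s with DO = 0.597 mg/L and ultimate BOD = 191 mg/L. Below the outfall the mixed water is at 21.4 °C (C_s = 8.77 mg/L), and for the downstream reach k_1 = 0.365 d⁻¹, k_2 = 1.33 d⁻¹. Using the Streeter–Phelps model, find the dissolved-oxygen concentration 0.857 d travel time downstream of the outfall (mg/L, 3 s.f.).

DO ≈ 6.08 mg/L

Mixed DO = (8.36×7.16 + 0.539×0.597)/(8.36+0.539) = 60.18/8.899 = 6.762 mg/L.
Mixed L₀ = (8.36×1.68 + 0.539×191)/(8.899) = 117.0/8.899 = 13.15 mg/L.
Initial deficit D₀ = C_s − DO₀ = 8.77 − 6.762 = 2.008 mg/L.
D(0.857) = [0.365×13.15/(1.33−0.365)](e^(−0.365×0.857) − e^(−1.33×0.857)) + 2.008 e^(−1.33×0.857)
= 4.973 × (0.7314 − 0.3199) + 2.008 × 0.3199 = 2.688 mg/L.
DO = 8.77 − 2.688 = 6.082 mg/L.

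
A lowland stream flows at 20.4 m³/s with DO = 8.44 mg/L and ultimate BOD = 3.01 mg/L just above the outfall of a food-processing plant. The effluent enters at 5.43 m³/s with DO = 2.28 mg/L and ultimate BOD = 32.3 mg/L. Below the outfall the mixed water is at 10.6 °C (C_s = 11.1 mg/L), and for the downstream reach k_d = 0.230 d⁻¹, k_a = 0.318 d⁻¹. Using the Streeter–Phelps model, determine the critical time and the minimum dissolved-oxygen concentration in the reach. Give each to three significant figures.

Mixed DO = (20.4×8.44 + 5.43×2.28)/(20.4+5.43) = 184.6/25.83 = 7.145 mg/L.
Mixed L₀ = (20.4×3.01 + 5.43×32.3)/(25.83) = 236.8/25.83 = 9.167 mg/L.
Initial deficit D₀ = C_s − DO₀ = 11.1 − 7.145 = 3.955 mg/L.
t_c = (1/0.08800) ln[(0.318/0.230)(1 − 3.955×0.08800/(0.230×9.167))] = 11.36 × ln(1.154) = 1.631 d.
D_c = (0.230/0.318) × 9.167 × e^(−0.230×1.631) = 0.7233 × 9.167 × 0.6871 = 4.556 mg/L.
Minimum DO = 11.1 − 4.556 = 6.544 mg/L.

t_c ≈ 1.63 d; minimum DO ≈ 6.54 mg/L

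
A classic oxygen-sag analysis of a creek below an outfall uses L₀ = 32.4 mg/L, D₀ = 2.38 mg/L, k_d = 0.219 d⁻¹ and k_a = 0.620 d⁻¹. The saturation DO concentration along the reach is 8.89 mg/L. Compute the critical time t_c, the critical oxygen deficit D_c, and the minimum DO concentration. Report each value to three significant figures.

t_c ≈ 2.23 d; D_c ≈ 7.02 mg/L; min DO ≈ 1.87 mg/L

t_c = [1/(k_a−k_d)] ln[(k_a/k_d)(1 − D₀(k_a−k_d)/(k_d L₀))]
= [1/(0.620−0.219)] ln[(0.620/0.219)(1 − 2.38×0.4010/(0.219×32.4))]
= (1/0.4010) ln[2.831 × 0.8655] = 2.494 × ln(2.450) = 2.494 × 0.8962 = 2.235 d.
L(t_c) = L₀ e^(−k_d t_c) = 32.4 × 0.6130 = 19.86 mg/L, and at the critical point k_a D_c = k_d L, so D_c = (0.219/0.620) × 19.86 = 7.015 mg/L.
Minimum DO = C_s − D_c = 8.89 − 7.015 = 1.875 mg/L.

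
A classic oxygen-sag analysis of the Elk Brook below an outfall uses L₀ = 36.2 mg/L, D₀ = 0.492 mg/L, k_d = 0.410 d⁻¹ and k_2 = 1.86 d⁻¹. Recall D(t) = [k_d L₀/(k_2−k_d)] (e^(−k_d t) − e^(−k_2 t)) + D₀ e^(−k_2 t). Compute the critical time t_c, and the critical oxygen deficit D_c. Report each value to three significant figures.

t_c ≈ 1.01 d; D_c ≈ 5.28 mg/L

At the critical point dD/dt = 0, so k_d L₀ e^(−k_d t) = k_2 D. Substituting D(t) from the Streeter–Phelps equation and solving for t gives
t_c = ln[(k_2/k_d)(1 − D₀(k_2−k_d)/(k_d L₀))] / (k_2−k_d).
Here k_2−k_d = 1.450 d⁻¹ and 1 − D₀(k_2−k_d)/(k_d L₀) = 1 − 0.492×1.450/(0.410×36.2) = 0.9519, so
t_c = ln(4.537 × 0.9519) / 1.450 = 1.463 / 1.450 = 1.009 d.
D_c = (k_d/k_2) L₀ e^(−k_d t_c) = (0.410/1.86) × 36.2 × e^(−0.410×1.009) = 0.2204 × 36.2 × 0.6612 = 5.276 mg/L.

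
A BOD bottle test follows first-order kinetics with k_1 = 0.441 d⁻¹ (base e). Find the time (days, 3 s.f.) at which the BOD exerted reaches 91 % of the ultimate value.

y/L₀ = 1 − e^(−k_1 t) = 0.91 ⇒ e^(−k_1 t) = 0.0900
t = −ln(0.0900) / 0.441 = 2.408 / 0.441 = 5.460 d.

t ≈ 5.46 d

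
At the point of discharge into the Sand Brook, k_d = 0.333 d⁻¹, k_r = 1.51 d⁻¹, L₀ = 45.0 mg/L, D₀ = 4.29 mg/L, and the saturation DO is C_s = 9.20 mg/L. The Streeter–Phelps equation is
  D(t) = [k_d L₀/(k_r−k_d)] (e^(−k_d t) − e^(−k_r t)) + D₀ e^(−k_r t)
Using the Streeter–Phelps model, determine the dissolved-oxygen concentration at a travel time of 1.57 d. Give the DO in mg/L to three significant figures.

DO ≈ 2.44 mg/L

k_d L₀/(k_r−k_d) = 0.333×45.0/(1.51−0.333) = 14.99/1.177 = 12.73 mg/L.
e^(−k_d t) = e^(−0.333×1.570) = 0.5929; e^(−k_r t) = e^(−1.51×1.570) = 0.09342.
D = 12.73 × (0.5929 − 0.09342) + 4.29 × 0.09342 = 6.359 + 0.4008 = 6.759 mg/L.
DO = C_s − D = 9.20 − 6.759 = 2.441 mg/L.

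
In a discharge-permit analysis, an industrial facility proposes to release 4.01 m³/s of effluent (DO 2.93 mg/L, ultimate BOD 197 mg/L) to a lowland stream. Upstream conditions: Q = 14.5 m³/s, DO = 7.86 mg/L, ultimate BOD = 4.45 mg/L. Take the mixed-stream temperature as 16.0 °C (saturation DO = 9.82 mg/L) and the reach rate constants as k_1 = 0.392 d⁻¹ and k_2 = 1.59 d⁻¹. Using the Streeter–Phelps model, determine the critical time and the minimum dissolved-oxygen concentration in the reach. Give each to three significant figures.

t_c ≈ 0.982 d; minimum DO ≈ 2.08 mg/L

Mixed DO = (14.5×7.86 + 4.01×2.93)/(14.5+4.01) = 125.7/18.51 = 6.792 mg/L.
Mixed L₀ = (14.5×4.45 + 4.01×197)/(18.51) = 854.5/18.51 = 46.16 mg/L.
Initial deficit D₀ = C_s − DO₀ = 9.82 − 6.792 = 3.028 mg/L.
t_c = (1/1.198) ln[(1.59/0.392)(1 − 3.028×1.198/(0.392×46.16))] = 0.8347 × ln(3.243) = 0.9821 d.
D_c = (0.392/1.59) × 46.16 × e^(−0.392×0.9821) = 0.2465 × 46.16 × 0.6805 = 7.745 mg/L.
Minimum DO = 9.82 − 7.745 = 2.075 mg/L.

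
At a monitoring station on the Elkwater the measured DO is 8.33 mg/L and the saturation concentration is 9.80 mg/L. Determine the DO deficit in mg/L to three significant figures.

D = C_s − C = 9.80 − 8.33 = 1.47 mg/L.

D ≈ 1.47 mg/L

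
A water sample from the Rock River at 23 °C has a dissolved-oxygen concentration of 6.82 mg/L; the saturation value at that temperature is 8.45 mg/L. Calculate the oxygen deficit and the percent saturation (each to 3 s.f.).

D = C_s − C = 8.45 − 6.82 = 1.63 mg/L.
% saturation = 6.82/8.45 × 100 = 80.7 %.

D ≈ 1.63 mg/L; 80.7 % saturation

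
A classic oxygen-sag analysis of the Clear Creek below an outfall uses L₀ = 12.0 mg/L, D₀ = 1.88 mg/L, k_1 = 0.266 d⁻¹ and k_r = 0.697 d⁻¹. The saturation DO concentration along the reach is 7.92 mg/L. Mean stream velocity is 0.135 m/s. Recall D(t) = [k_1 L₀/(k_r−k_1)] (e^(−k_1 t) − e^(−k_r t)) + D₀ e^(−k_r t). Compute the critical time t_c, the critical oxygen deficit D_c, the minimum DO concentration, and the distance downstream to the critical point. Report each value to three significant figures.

t_c ≈ 1.56 d; D_c ≈ 3.03 mg/L; min DO ≈ 4.89 mg/L; x_c ≈ 18.1 km

t_c = [1/(k_r−k_1)] ln[(k_r/k_1)(1 − D₀(k_r−k_1)/(k_1 L₀))]
= [1/(0.697−0.266)] ln[(0.697/0.266)(1 − 1.88×0.4310/(0.266×12.0))]
= (1/0.4310) ln[2.620 × 0.7462] = 2.320 × ln(1.955) = 2.320 × 0.6705 = 1.556 d.
L(t_c) = L₀ e^(−k_1 t_c) = 12.0 × 0.6611 = 7.934 mg/L, and at the critical point k_r D_c = k_1 L, so D_c = (0.266/0.697) × 7.934 = 3.028 mg/L.
Minimum DO = C_s − D_c = 7.92 − 3.028 = 4.892 mg/L.
x_c = v t_c = 0.135 m/s × 1.556 d × 86400 s/d = 18140 m ≈ 18.1 km.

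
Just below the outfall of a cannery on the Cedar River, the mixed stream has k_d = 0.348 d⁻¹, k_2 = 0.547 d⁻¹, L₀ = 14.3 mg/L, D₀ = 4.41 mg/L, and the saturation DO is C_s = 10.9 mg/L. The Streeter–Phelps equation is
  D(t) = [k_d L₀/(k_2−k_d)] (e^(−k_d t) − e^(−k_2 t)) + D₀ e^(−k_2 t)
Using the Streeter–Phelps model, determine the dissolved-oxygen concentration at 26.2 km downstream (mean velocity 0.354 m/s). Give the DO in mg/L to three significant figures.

DO ≈ 5.23 mg/L

Travel time t = x/v = 26.2 km / (0.354 m/s) = 26200 m / 0.354 m/s = 74010 s = 0.8566 d.
k_d L₀/(k_2−k_d) = 0.348×14.3/(0.547−0.348) = 4.976/0.1990 = 25.01 mg/L.
e^(−k_d t) = e^(−0.348×0.8566) = 0.7422; e^(−k_2 t) = e^(−0.547×0.8566) = 0.6259.
D = 25.01 × (0.7422 − 0.6259) + 4.41 × 0.6259 = 2.909 + 2.760 = 5.669 mg/L.
DO = C_s − D = 10.9 − 5.669 = 5.231 mg/L.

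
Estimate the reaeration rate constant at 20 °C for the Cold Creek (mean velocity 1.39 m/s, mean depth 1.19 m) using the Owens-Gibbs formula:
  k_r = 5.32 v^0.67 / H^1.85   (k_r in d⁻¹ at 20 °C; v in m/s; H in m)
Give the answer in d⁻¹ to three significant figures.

k_r = 5.32 × 1.39^0.67 / 1.19^1.85 = 5.32 × 1.247 / 1.380 = 4.808 d⁻¹.

k_r ≈ 4.81 d⁻¹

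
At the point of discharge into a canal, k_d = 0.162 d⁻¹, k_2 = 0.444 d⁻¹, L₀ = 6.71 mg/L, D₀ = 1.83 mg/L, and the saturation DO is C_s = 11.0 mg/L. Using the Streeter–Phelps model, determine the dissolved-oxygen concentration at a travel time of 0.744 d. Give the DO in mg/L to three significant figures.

DO ≈ 9.04 mg/L

k_d L₀/(k_2−k_d) = 0.162×6.71/(0.444−0.162) = 1.087/0.2820 = 3.855 mg/L.
e^(−k_d t) = e^(−0.162×0.7440) = 0.8865; e^(−k_2 t) = e^(−0.444×0.7440) = 0.7187.
D = 3.855 × (0.8865 − 0.7187) + 1.83 × 0.7187 = 0.6467 + 1.315 = 1.962 mg/L.
DO = C_s − D = 11.0 − 1.962 = 9.038 mg/L.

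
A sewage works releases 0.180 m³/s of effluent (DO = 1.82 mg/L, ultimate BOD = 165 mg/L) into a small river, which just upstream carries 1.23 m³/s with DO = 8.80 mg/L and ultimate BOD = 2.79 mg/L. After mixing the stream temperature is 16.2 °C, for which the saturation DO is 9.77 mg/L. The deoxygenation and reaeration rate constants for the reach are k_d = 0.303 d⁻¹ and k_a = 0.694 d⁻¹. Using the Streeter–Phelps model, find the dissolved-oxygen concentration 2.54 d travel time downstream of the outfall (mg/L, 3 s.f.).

DO ≈ 4.14 mg/L

Mixed DO = (1.23×8.80 + 0.180×1.82)/(1.23+0.180) = 11.15/1.410 = 7.909 mg/L.
Mixed L₀ = (1.23×2.79 + 0.180×165)/(1.410) = 33.13/1.410 = 23.50 mg/L.
Initial deficit D₀ = C_s − DO₀ = 9.77 − 7.909 = 1.861 mg/L.
D(2.54) = [0.303×23.50/(0.694−0.303)](e^(−0.303×2.54) − e^(−0.694×2.54)) + 1.861 e^(−0.694×2.54)
= 18.21 × (0.4632 − 0.1716) + 1.861 × 0.1716 = 5.629 mg/L.
DO = 9.77 − 5.629 = 4.141 mg/L.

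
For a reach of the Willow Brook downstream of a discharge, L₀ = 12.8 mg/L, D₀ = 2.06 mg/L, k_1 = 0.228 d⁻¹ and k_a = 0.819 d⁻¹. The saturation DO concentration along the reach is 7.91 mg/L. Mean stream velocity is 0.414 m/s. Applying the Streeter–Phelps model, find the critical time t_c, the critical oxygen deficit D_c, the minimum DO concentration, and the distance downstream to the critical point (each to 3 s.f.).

At the critical point dD/dt = 0, so k_1 L₀ e^(−k_1 t) = k_a D. Substituting D(t) from the Streeter–Phelps equation and solving for t gives
t_c = ln[(k_a/k_1)(1 − D₀(k_a−k_1)/(k_1 L₀))] / (k_a−k_1).
Here k_a−k_1 = 0.5910 d⁻¹ and 1 − D₀(k_a−k_1)/(k_1 L₀) = 1 − 2.06×0.5910/(0.228×12.8) = 0.5828, so
t_c = ln(3.592 × 0.5828) / 0.5910 = 0.7389 / 0.5910 = 1.250 d.
D_c = (k_1/k_a) L₀ e^(−k_1 t_c) = (0.228/0.819) × 12.8 × e^(−0.228×1.250) = 0.2784 × 12.8 × 0.7520 = 2.680 mg/L.
Minimum DO = C_s − D_c = 7.91 − 2.680 = 5.230 mg/L.
x_c = v t_c = 0.414 m/s × 1.250 d × 86400 s/d = 44720 m ≈ 44.7 km.

t_c ≈ 1.25 d; D_c ≈ 2.68 mg/L; min DO ≈ 5.23 mg/L; x_c ≈ 44.7 km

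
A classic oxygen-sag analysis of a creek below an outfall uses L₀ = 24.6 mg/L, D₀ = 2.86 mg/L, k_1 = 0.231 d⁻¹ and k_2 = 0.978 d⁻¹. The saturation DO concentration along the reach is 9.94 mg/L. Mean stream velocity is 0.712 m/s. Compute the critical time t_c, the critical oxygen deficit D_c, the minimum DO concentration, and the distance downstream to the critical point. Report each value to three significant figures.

At the critical point dD/dt = 0, so k_1 L₀ e^(−k_1 t) = k_2 D. Substituting D(t) from the Streeter–Phelps equation and solving for t gives
t_c = ln[(k_2/k_1)(1 − D₀(k_2−k_1)/(k_1 L₀))] / (k_2−k_1).
Here k_2−k_1 = 0.7470 d⁻¹ and 1 − D₀(k_2−k_1)/(k_1 L₀) = 1 − 2.86×0.7470/(0.231×24.6) = 0.6240, so
t_c = ln(4.234 × 0.6240) / 0.7470 = 0.9716 / 0.7470 = 1.301 d.
D_c = (k_1/k_2) L₀ e^(−k_1 t_c) = (0.231/0.978) × 24.6 × e^(−0.231×1.301) = 0.2362 × 24.6 × 0.7405 = 4.303 mg/L.
Minimum DO = C_s − D_c = 9.94 − 4.303 = 5.637 mg/L.
x_c = v t_c = 0.712 m/s × 1.301 d × 86400 s/d = 80010 m ≈ 80.0 km.

t_c ≈ 1.30 d; D_c ≈ 4.30 mg/L; min DO ≈ 5.64 mg/L; x_c ≈ 80.0 km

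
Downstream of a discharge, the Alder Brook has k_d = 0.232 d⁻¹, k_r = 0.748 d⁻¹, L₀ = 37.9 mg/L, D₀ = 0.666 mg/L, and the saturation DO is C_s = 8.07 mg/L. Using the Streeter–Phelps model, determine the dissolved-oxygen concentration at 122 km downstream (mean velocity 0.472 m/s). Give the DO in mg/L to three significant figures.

Travel time t = x/v = 122 km / (0.472 m/s) = 122000 m / 0.472 m/s = 258500 s = 2.992 d.
k_d L₀/(k_r−k_d) = 0.232×37.9/(0.748−0.232) = 8.793/0.5160 = 17.04 mg/L.
e^(−k_d t) = e^(−0.232×2.992) = 0.4995; e^(−k_r t) = e^(−0.748×2.992) = 0.1067.
D = 17.04 × (0.4995 − 0.1067) + 0.666 × 0.1067 = 6.694 + 0.07106 = 6.765 mg/L.
DO = C_s − D = 8.07 − 6.765 = 1.305 mg/L.

DO ≈ 1.30 mg/L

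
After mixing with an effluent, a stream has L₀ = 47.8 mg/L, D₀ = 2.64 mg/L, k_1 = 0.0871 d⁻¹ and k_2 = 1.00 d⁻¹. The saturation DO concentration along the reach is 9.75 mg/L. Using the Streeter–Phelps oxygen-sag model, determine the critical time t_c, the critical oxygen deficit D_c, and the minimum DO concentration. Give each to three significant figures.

t_c ≈ 1.73 d; D_c ≈ 3.58 mg/L; min DO ≈ 6.17 mg/L

At the critical point dD/dt = 0, so k_1 L₀ e^(−k_1 t) = k_2 D. Substituting D(t) from the Streeter–Phelps equation and solving for t gives
t_c = ln[(k_2/k_1)(1 − D₀(k_2−k_1)/(k_1 L₀))] / (k_2−k_1).
Here k_2−k_1 = 0.9129 d⁻¹ and 1 − D₀(k_2−k_1)/(k_1 L₀) = 1 − 2.64×0.9129/(0.0871×47.8) = 0.4211, so
t_c = ln(11.48 × 0.4211) / 0.9129 = 1.576 / 0.9129 = 1.726 d.
D_c = (k_1/k_2) L₀ e^(−k_1 t_c) = (0.0871/1.00) × 47.8 × e^(−0.0871×1.726) = 0.08710 × 47.8 × 0.8604 = 3.582 mg/L.
Minimum DO = C_s − D_c = 9.75 − 3.582 = 6.168 mg/L.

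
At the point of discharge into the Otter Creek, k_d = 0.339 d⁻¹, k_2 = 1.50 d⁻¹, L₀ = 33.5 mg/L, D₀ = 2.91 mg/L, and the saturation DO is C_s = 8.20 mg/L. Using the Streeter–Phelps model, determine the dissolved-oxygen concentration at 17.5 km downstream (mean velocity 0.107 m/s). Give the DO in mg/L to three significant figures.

DO ≈ 3.45 mg/L

Travel time t = x/v = 17.5 km / (0.107 m/s) = 17500 m / 0.107 m/s = 163600 s = 1.893 d.
k_d L₀/(k_2−k_d) = 0.339×33.5/(1.50−0.339) = 11.36/1.161 = 9.782 mg/L.
e^(−k_d t) = e^(−0.339×1.893) = 0.5264; e^(−k_2 t) = e^(−1.50×1.893) = 0.05846.
D = 9.782 × (0.5264 − 0.05846) + 2.91 × 0.05846 = 4.577 + 0.1701 = 4.747 mg/L.
DO = C_s − D = 8.20 − 4.747 = 3.453 mg/L.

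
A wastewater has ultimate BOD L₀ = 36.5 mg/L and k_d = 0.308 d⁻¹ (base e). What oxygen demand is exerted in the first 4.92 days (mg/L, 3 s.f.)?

y_t = L₀(1 − e^(−k_d t)) = 36.5 × (1 − e^(−0.308×4.92))
= 36.5 × (1 − 0.2197) = 36.5 × 0.7803 = 28.48 mg/L.

y ≈ 28.5 mg/L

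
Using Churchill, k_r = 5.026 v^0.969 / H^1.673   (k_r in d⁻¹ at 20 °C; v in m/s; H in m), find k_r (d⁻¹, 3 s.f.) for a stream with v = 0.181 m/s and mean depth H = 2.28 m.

k_r ≈ 0.242 d⁻¹

k_r = 5.026 × 0.181^0.969 / 2.28^1.673 = 5.026 × 0.1908 / 3.970 = 0.2416 d⁻¹.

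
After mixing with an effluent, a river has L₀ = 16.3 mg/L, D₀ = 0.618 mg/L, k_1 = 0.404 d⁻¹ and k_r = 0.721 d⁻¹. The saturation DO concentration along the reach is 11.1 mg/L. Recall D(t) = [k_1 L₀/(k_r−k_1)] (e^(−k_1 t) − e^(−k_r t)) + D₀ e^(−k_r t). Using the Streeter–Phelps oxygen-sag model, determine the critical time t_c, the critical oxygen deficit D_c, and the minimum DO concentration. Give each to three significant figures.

t_c ≈ 1.73 d; D_c ≈ 4.54 mg/L; min DO ≈ 6.56 mg/L

With k_r/k_1 = 1.785 and 1 − D₀(k_r−k_1)/(k_1 L₀) = 0.9703,
t_c = ln(1.785 × 0.9703) / (0.721 − 0.404) = ln(1.732) / 0.3170 = 0.5490/0.3170 = 1.732 d.
D_c = (k_1/k_r) L₀ e^(−k_1 t_c) = (0.404/0.721) × 16.3 × e^(−0.404×1.732) = 0.5603 × 16.3 × 0.4967 = 4.537 mg/L.
Minimum DO = C_s − D_c = 11.1 − 4.537 = 6.563 mg/L.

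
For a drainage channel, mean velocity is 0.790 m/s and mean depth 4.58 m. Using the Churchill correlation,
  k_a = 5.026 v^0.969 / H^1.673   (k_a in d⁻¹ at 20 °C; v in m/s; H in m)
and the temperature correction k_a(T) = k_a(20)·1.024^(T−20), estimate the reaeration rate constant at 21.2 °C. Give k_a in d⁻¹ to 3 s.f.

k_a ≈ 0.323 d⁻¹

k_a(20) = 5.026 × 0.790^0.969 / 4.58^1.673 = 5.026 × 0.7958 / 12.75 = 0.3136 d⁻¹.
k_a(21.2) = 0.3136 × 1.024^(21.2−20) = 0.3136 × 1.029 = 0.3227 d⁻¹.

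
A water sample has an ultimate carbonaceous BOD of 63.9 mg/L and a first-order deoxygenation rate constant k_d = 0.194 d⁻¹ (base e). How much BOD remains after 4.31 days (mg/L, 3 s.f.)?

L_t = L₀ e^(−k_d t) = 63.9 × e^(−0.194×4.31) = 63.9 × 0.4334 = 27.69 mg/L.

L ≈ 27.7 mg/L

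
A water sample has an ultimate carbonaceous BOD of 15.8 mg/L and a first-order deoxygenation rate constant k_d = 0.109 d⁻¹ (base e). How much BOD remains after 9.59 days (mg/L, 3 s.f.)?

L_t = L₀ e^(−k_d t) = 15.8 × e^(−0.109×9.59) = 15.8 × 0.3516 = 5.555 mg/L.

L ≈ 5.56 mg/L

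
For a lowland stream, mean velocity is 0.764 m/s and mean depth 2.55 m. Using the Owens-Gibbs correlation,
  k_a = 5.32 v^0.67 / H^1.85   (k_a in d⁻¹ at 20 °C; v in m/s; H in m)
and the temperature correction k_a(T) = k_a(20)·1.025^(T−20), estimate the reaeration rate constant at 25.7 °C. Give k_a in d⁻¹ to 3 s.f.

k_a ≈ 0.905 d⁻¹

k_a(20) = 5.32 × 0.764^0.67 / 2.55^1.85 = 5.32 × 0.8350 / 5.651 = 0.7861 d⁻¹.
k_a(25.7) = 0.7861 × 1.025^(25.7−20) = 0.7861 × 1.151 = 0.9049 d⁻¹.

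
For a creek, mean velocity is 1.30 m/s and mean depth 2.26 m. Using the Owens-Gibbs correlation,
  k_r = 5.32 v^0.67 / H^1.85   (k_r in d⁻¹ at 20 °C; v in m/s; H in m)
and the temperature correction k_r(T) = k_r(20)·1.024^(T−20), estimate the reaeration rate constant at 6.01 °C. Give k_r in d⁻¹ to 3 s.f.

k_r(20) = 5.32 × 1.30^0.67 / 2.26^1.85 = 5.32 × 1.192 / 4.520 = 1.403 d⁻¹.
k_r(6.01) = 1.403 × 1.024^(6.01−20) = 1.403 × 0.7176 = 1.007 d⁻¹.

k_r ≈ 1.01 d⁻¹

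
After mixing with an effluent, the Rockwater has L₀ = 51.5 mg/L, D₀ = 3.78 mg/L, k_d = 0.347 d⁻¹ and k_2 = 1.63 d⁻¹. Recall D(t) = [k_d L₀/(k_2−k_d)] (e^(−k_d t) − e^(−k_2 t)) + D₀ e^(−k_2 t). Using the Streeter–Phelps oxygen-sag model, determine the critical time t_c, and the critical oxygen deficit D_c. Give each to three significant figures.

At the critical point dD/dt = 0, so k_d L₀ e^(−k_d t) = k_2 D. Substituting D(t) from the Streeter–Phelps equation and solving for t gives
t_c = ln[(k_2/k_d)(1 − D₀(k_2−k_d)/(k_d L₀))] / (k_2−k_d).
Here k_2−k_d = 1.283 d⁻¹ and 1 − D₀(k_2−k_d)/(k_d L₀) = 1 − 3.78×1.283/(0.347×51.5) = 0.7286, so
t_c = ln(4.697 × 0.7286) / 1.283 = 1.230 / 1.283 = 0.9590 d.
D_c = (k_d/k_2) L₀ e^(−k_d t_c) = (0.347/1.63) × 51.5 × e^(−0.347×0.9590) = 0.2129 × 51.5 × 0.7169 = 7.860 mg/L.

t_c ≈ 0.959 d; D_c ≈ 7.86 mg/L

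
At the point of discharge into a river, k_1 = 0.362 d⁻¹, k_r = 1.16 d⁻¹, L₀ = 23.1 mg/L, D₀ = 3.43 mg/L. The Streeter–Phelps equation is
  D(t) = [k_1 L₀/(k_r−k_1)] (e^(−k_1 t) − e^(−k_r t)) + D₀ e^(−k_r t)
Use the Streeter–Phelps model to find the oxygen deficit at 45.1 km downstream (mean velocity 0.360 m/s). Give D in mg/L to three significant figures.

D ≈ 4.89 mg/L

Travel time t = x/v = 45.1 km / (0.360 m/s) = 45100 m / 0.360 m/s = 125300 s = 1.450 d.
k_1 L₀/(k_r−k_1) = 0.362×23.1/(1.16−0.362) = 8.362/0.7980 = 10.48 mg/L.
e^(−k_1 t) = e^(−0.362×1.450) = 0.5916; e^(−k_r t) = e^(−1.16×1.450) = 0.1860.
D = 10.48 × (0.5916 − 0.1860) + 3.43 × 0.1860 = 4.250 + 0.6380 = 4.888 mg/L.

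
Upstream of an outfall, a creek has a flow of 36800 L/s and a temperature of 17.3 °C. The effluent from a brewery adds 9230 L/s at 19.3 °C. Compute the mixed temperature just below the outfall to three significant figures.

17.7 °C

Flow-weighted mixing: C = (Q_r C_r + Q_w C_w)/(Q_r + Q_w)
= (36800×17.3 + 9230×19.3)/(36800 + 9230) = 814800/46030 = 17.70 °C.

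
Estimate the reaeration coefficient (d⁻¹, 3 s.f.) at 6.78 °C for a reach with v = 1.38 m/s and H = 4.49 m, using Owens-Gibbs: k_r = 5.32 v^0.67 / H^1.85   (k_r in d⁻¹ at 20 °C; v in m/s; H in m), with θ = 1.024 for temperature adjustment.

k_r(20) = 5.32 × 1.38^0.67 / 4.49^1.85 = 5.32 × 1.241 / 16.09 = 0.4102 d⁻¹.
k_r(6.78) = 0.4102 × 1.024^(6.78−20) = 0.4102 × 0.7309 = 0.2998 d⁻¹.

k_r ≈ 0.300 d⁻¹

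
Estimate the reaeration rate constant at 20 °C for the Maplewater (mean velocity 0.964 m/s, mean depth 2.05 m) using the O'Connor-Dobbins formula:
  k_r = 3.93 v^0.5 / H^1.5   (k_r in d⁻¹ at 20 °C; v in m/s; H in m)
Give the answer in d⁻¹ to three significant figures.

k_r = 3.93 × 0.964^0.5 / 2.05^1.5 = 3.93 × 0.9818 / 2.935 = 1.315 d⁻¹.

k_r ≈ 1.31 d⁻¹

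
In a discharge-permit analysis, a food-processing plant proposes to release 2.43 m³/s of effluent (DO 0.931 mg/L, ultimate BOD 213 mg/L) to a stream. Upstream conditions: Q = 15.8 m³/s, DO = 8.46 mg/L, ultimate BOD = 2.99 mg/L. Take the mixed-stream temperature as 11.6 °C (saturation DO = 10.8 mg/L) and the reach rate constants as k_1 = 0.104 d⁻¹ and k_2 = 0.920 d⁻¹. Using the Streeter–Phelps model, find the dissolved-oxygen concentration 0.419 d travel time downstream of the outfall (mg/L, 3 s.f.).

Mixed DO = (15.8×8.46 + 2.43×0.931)/(15.8+2.43) = 135.9/18.23 = 7.456 mg/L.
Mixed L₀ = (15.8×2.99 + 2.43×213)/(18.23) = 564.8/18.23 = 30.98 mg/L.
Initial deficit D₀ = C_s − DO₀ = 10.8 − 7.456 = 3.344 mg/L.
D(0.419) = [0.104×30.98/(0.920−0.104)](e^(−0.104×0.419) − e^(−0.920×0.419)) + 3.344 e^(−0.920×0.419)
= 3.949 × (0.9574 − 0.6801) + 3.344 × 0.6801 = 3.369 mg/L.
DO = 10.8 − 3.369 = 7.431 mg/L.

DO ≈ 7.43 mg/L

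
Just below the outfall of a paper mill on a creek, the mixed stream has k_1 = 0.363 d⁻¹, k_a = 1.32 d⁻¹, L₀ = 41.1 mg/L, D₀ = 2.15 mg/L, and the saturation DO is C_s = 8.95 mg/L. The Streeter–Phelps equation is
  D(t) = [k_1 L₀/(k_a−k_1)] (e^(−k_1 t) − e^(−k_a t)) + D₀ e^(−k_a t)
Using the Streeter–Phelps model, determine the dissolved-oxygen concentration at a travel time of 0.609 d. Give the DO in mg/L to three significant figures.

DO ≈ 2.47 mg/L

k_1 L₀/(k_a−k_1) = 0.363×41.1/(1.32−0.363) = 14.92/0.9570 = 15.59 mg/L.
e^(−k_1 t) = e^(−0.363×0.6090) = 0.8017; e^(−k_a t) = e^(−1.32×0.6090) = 0.4476.
D = 15.59 × (0.8017 − 0.4476) + 2.15 × 0.4476 = 5.520 + 0.9623 = 6.482 mg/L.
DO = C_s − D = 8.95 − 6.482 = 2.468 mg/L.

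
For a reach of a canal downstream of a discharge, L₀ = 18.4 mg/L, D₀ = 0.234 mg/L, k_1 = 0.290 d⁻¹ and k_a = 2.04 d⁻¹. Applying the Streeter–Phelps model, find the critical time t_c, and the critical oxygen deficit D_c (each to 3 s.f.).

At the critical point dD/dt = 0, so k_1 L₀ e^(−k_1 t) = k_a D. Substituting D(t) from the Streeter–Phelps equation and solving for t gives
t_c = ln[(k_a/k_1)(1 − D₀(k_a−k_1)/(k_1 L₀))] / (k_a−k_1).
Here k_a−k_1 = 1.750 d⁻¹ and 1 − D₀(k_a−k_1)/(k_1 L₀) = 1 − 0.234×1.750/(0.290×18.4) = 0.9233, so
t_c = ln(7.034 × 0.9233) / 1.750 = 1.871 / 1.750 = 1.069 d.
D_c = (k_1/k_a) L₀ e^(−k_1 t_c) = (0.290/2.04) × 18.4 × e^(−0.290×1.069) = 0.1422 × 18.4 × 0.7334 = 1.918 mg/L.

t_c ≈ 1.07 d; D_c ≈ 1.92 mg/L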